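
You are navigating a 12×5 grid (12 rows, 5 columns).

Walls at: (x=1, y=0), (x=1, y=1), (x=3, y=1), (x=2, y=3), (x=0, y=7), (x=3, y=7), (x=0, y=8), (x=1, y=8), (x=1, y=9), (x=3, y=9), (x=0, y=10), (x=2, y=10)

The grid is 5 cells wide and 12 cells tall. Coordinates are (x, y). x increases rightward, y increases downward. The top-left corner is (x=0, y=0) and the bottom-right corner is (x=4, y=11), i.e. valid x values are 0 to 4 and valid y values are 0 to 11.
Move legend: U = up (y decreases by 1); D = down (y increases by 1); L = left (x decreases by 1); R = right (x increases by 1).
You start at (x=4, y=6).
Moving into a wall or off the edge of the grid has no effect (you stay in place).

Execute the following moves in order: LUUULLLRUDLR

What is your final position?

Start: (x=4, y=6)
  L (left): (x=4, y=6) -> (x=3, y=6)
  U (up): (x=3, y=6) -> (x=3, y=5)
  U (up): (x=3, y=5) -> (x=3, y=4)
  U (up): (x=3, y=4) -> (x=3, y=3)
  [×3]L (left): blocked, stay at (x=3, y=3)
  R (right): (x=3, y=3) -> (x=4, y=3)
  U (up): (x=4, y=3) -> (x=4, y=2)
  D (down): (x=4, y=2) -> (x=4, y=3)
  L (left): (x=4, y=3) -> (x=3, y=3)
  R (right): (x=3, y=3) -> (x=4, y=3)
Final: (x=4, y=3)

Answer: Final position: (x=4, y=3)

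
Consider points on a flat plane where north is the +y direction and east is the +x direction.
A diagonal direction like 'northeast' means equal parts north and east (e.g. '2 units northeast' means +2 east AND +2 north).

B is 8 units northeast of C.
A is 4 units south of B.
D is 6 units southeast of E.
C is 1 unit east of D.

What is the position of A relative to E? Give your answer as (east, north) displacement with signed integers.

Answer: A is at (east=15, north=-2) relative to E.

Derivation:
Place E at the origin (east=0, north=0).
  D is 6 units southeast of E: delta (east=+6, north=-6); D at (east=6, north=-6).
  C is 1 unit east of D: delta (east=+1, north=+0); C at (east=7, north=-6).
  B is 8 units northeast of C: delta (east=+8, north=+8); B at (east=15, north=2).
  A is 4 units south of B: delta (east=+0, north=-4); A at (east=15, north=-2).
Therefore A relative to E: (east=15, north=-2).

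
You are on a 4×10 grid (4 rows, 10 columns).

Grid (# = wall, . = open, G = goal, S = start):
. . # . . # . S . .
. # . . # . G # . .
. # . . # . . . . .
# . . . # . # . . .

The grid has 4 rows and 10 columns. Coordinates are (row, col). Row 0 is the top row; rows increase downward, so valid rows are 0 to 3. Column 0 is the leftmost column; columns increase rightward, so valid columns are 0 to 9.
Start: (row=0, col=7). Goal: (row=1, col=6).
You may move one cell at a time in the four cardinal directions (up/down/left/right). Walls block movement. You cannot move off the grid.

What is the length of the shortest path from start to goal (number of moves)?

Answer: Shortest path length: 2

Derivation:
BFS from (row=0, col=7) until reaching (row=1, col=6):
  Distance 0: (row=0, col=7)
  Distance 1: (row=0, col=6), (row=0, col=8)
  Distance 2: (row=0, col=9), (row=1, col=6), (row=1, col=8)  <- goal reached here
One shortest path (2 moves): (row=0, col=7) -> (row=0, col=6) -> (row=1, col=6)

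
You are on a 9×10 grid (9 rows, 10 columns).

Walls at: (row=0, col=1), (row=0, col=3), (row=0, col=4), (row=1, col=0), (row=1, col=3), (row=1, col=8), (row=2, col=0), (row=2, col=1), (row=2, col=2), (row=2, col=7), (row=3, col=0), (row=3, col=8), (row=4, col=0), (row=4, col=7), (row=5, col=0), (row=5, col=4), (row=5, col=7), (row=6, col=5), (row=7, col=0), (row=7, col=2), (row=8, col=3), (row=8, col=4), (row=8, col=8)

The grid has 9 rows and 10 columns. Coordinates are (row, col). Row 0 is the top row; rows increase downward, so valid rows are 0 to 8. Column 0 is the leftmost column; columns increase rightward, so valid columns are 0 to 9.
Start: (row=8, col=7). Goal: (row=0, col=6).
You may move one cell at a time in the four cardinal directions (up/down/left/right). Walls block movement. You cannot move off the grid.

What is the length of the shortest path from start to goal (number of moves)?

BFS from (row=8, col=7) until reaching (row=0, col=6):
  Distance 0: (row=8, col=7)
  Distance 1: (row=7, col=7), (row=8, col=6)
  Distance 2: (row=6, col=7), (row=7, col=6), (row=7, col=8), (row=8, col=5)
  Distance 3: (row=6, col=6), (row=6, col=8), (row=7, col=5), (row=7, col=9)
  Distance 4: (row=5, col=6), (row=5, col=8), (row=6, col=9), (row=7, col=4), (row=8, col=9)
  Distance 5: (row=4, col=6), (row=4, col=8), (row=5, col=5), (row=5, col=9), (row=6, col=4), (row=7, col=3)
  Distance 6: (row=3, col=6), (row=4, col=5), (row=4, col=9), (row=6, col=3)
  Distance 7: (row=2, col=6), (row=3, col=5), (row=3, col=7), (row=3, col=9), (row=4, col=4), (row=5, col=3), (row=6, col=2)
  Distance 8: (row=1, col=6), (row=2, col=5), (row=2, col=9), (row=3, col=4), (row=4, col=3), (row=5, col=2), (row=6, col=1)
  Distance 9: (row=0, col=6), (row=1, col=5), (row=1, col=7), (row=1, col=9), (row=2, col=4), (row=2, col=8), (row=3, col=3), (row=4, col=2), (row=5, col=1), (row=6, col=0), (row=7, col=1)  <- goal reached here
One shortest path (9 moves): (row=8, col=7) -> (row=8, col=6) -> (row=7, col=6) -> (row=6, col=6) -> (row=5, col=6) -> (row=4, col=6) -> (row=3, col=6) -> (row=2, col=6) -> (row=1, col=6) -> (row=0, col=6)

Answer: Shortest path length: 9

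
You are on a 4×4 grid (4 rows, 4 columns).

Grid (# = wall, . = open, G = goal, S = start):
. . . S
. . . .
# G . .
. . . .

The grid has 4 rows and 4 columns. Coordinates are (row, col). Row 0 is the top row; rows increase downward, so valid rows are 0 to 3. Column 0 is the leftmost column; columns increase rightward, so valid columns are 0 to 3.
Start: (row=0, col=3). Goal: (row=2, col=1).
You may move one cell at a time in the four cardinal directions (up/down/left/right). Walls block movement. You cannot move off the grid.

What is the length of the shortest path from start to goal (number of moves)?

Answer: Shortest path length: 4

Derivation:
BFS from (row=0, col=3) until reaching (row=2, col=1):
  Distance 0: (row=0, col=3)
  Distance 1: (row=0, col=2), (row=1, col=3)
  Distance 2: (row=0, col=1), (row=1, col=2), (row=2, col=3)
  Distance 3: (row=0, col=0), (row=1, col=1), (row=2, col=2), (row=3, col=3)
  Distance 4: (row=1, col=0), (row=2, col=1), (row=3, col=2)  <- goal reached here
One shortest path (4 moves): (row=0, col=3) -> (row=0, col=2) -> (row=0, col=1) -> (row=1, col=1) -> (row=2, col=1)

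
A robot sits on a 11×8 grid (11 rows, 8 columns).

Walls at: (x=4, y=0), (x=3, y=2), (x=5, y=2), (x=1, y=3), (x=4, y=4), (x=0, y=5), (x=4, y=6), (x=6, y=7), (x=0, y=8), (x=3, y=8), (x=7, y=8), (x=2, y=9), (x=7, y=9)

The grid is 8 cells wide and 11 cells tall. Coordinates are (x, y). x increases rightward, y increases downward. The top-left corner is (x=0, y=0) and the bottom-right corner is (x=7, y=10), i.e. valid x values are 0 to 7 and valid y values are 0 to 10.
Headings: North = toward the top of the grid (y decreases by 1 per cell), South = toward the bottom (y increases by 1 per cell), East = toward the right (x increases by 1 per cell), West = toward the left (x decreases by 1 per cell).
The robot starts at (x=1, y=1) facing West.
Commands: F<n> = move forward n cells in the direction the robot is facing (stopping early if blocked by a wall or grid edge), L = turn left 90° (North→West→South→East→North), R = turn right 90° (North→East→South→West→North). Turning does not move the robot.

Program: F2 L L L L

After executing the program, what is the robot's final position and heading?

Start: (x=1, y=1), facing West
  F2: move forward 1/2 (blocked), now at (x=0, y=1)
  L: turn left, now facing South
  L: turn left, now facing East
  L: turn left, now facing North
  L: turn left, now facing West
Final: (x=0, y=1), facing West

Answer: Final position: (x=0, y=1), facing West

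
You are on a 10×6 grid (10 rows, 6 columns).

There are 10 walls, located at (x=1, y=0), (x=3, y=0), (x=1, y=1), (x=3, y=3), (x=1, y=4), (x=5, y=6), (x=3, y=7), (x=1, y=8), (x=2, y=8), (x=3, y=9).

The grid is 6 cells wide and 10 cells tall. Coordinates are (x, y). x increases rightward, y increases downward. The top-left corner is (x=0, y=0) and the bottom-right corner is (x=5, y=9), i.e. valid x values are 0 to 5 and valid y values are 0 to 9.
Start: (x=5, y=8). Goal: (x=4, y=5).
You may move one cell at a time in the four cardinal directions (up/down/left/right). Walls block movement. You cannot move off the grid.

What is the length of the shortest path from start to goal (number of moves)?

Answer: Shortest path length: 4

Derivation:
BFS from (x=5, y=8) until reaching (x=4, y=5):
  Distance 0: (x=5, y=8)
  Distance 1: (x=5, y=7), (x=4, y=8), (x=5, y=9)
  Distance 2: (x=4, y=7), (x=3, y=8), (x=4, y=9)
  Distance 3: (x=4, y=6)
  Distance 4: (x=4, y=5), (x=3, y=6)  <- goal reached here
One shortest path (4 moves): (x=5, y=8) -> (x=4, y=8) -> (x=4, y=7) -> (x=4, y=6) -> (x=4, y=5)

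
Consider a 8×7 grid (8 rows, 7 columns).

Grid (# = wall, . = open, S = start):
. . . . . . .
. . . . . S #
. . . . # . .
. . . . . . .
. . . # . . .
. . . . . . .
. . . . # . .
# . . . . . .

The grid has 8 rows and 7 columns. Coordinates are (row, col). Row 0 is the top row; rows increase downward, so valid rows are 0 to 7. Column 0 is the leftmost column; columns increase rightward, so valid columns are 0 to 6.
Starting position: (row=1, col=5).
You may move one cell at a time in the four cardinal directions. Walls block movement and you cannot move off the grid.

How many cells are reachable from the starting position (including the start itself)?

Answer: Reachable cells: 51

Derivation:
BFS flood-fill from (row=1, col=5):
  Distance 0: (row=1, col=5)
  Distance 1: (row=0, col=5), (row=1, col=4), (row=2, col=5)
  Distance 2: (row=0, col=4), (row=0, col=6), (row=1, col=3), (row=2, col=6), (row=3, col=5)
  Distance 3: (row=0, col=3), (row=1, col=2), (row=2, col=3), (row=3, col=4), (row=3, col=6), (row=4, col=5)
  Distance 4: (row=0, col=2), (row=1, col=1), (row=2, col=2), (row=3, col=3), (row=4, col=4), (row=4, col=6), (row=5, col=5)
  Distance 5: (row=0, col=1), (row=1, col=0), (row=2, col=1), (row=3, col=2), (row=5, col=4), (row=5, col=6), (row=6, col=5)
  Distance 6: (row=0, col=0), (row=2, col=0), (row=3, col=1), (row=4, col=2), (row=5, col=3), (row=6, col=6), (row=7, col=5)
  Distance 7: (row=3, col=0), (row=4, col=1), (row=5, col=2), (row=6, col=3), (row=7, col=4), (row=7, col=6)
  Distance 8: (row=4, col=0), (row=5, col=1), (row=6, col=2), (row=7, col=3)
  Distance 9: (row=5, col=0), (row=6, col=1), (row=7, col=2)
  Distance 10: (row=6, col=0), (row=7, col=1)
Total reachable: 51 (grid has 51 open cells total)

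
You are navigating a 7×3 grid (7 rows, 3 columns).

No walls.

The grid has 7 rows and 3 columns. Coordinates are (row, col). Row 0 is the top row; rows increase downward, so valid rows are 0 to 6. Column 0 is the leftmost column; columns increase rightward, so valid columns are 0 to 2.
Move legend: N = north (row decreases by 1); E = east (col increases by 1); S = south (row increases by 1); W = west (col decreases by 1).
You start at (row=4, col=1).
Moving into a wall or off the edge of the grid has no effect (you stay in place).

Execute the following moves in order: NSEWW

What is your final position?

Answer: Final position: (row=4, col=0)

Derivation:
Start: (row=4, col=1)
  N (north): (row=4, col=1) -> (row=3, col=1)
  S (south): (row=3, col=1) -> (row=4, col=1)
  E (east): (row=4, col=1) -> (row=4, col=2)
  W (west): (row=4, col=2) -> (row=4, col=1)
  W (west): (row=4, col=1) -> (row=4, col=0)
Final: (row=4, col=0)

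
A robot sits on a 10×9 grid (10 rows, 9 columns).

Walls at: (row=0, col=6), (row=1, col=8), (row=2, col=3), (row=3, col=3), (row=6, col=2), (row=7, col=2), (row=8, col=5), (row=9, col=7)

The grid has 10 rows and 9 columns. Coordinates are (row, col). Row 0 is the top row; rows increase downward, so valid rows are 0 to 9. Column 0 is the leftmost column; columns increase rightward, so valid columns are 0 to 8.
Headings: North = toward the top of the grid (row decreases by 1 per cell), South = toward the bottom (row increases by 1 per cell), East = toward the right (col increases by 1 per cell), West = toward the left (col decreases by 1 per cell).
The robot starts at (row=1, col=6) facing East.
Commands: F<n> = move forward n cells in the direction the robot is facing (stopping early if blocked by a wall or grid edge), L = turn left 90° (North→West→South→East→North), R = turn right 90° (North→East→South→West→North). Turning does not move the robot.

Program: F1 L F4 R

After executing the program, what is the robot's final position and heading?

Start: (row=1, col=6), facing East
  F1: move forward 1, now at (row=1, col=7)
  L: turn left, now facing North
  F4: move forward 1/4 (blocked), now at (row=0, col=7)
  R: turn right, now facing East
Final: (row=0, col=7), facing East

Answer: Final position: (row=0, col=7), facing East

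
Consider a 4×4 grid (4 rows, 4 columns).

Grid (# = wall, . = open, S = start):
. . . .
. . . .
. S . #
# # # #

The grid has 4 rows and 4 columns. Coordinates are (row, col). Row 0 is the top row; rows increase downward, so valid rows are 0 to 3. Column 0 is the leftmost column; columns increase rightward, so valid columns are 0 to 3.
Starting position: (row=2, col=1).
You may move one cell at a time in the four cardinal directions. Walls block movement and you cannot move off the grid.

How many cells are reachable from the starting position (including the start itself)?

BFS flood-fill from (row=2, col=1):
  Distance 0: (row=2, col=1)
  Distance 1: (row=1, col=1), (row=2, col=0), (row=2, col=2)
  Distance 2: (row=0, col=1), (row=1, col=0), (row=1, col=2)
  Distance 3: (row=0, col=0), (row=0, col=2), (row=1, col=3)
  Distance 4: (row=0, col=3)
Total reachable: 11 (grid has 11 open cells total)

Answer: Reachable cells: 11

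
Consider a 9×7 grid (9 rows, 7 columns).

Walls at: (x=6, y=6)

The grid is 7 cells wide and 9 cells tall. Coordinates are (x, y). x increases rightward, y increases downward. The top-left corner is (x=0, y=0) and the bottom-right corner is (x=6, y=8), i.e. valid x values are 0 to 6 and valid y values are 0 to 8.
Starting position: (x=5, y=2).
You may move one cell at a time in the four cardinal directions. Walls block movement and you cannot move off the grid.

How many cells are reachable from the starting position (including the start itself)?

BFS flood-fill from (x=5, y=2):
  Distance 0: (x=5, y=2)
  Distance 1: (x=5, y=1), (x=4, y=2), (x=6, y=2), (x=5, y=3)
  Distance 2: (x=5, y=0), (x=4, y=1), (x=6, y=1), (x=3, y=2), (x=4, y=3), (x=6, y=3), (x=5, y=4)
  Distance 3: (x=4, y=0), (x=6, y=0), (x=3, y=1), (x=2, y=2), (x=3, y=3), (x=4, y=4), (x=6, y=4), (x=5, y=5)
  Distance 4: (x=3, y=0), (x=2, y=1), (x=1, y=2), (x=2, y=3), (x=3, y=4), (x=4, y=5), (x=6, y=5), (x=5, y=6)
  Distance 5: (x=2, y=0), (x=1, y=1), (x=0, y=2), (x=1, y=3), (x=2, y=4), (x=3, y=5), (x=4, y=6), (x=5, y=7)
  Distance 6: (x=1, y=0), (x=0, y=1), (x=0, y=3), (x=1, y=4), (x=2, y=5), (x=3, y=6), (x=4, y=7), (x=6, y=7), (x=5, y=8)
  Distance 7: (x=0, y=0), (x=0, y=4), (x=1, y=5), (x=2, y=6), (x=3, y=7), (x=4, y=8), (x=6, y=8)
  Distance 8: (x=0, y=5), (x=1, y=6), (x=2, y=7), (x=3, y=8)
  Distance 9: (x=0, y=6), (x=1, y=7), (x=2, y=8)
  Distance 10: (x=0, y=7), (x=1, y=8)
  Distance 11: (x=0, y=8)
Total reachable: 62 (grid has 62 open cells total)

Answer: Reachable cells: 62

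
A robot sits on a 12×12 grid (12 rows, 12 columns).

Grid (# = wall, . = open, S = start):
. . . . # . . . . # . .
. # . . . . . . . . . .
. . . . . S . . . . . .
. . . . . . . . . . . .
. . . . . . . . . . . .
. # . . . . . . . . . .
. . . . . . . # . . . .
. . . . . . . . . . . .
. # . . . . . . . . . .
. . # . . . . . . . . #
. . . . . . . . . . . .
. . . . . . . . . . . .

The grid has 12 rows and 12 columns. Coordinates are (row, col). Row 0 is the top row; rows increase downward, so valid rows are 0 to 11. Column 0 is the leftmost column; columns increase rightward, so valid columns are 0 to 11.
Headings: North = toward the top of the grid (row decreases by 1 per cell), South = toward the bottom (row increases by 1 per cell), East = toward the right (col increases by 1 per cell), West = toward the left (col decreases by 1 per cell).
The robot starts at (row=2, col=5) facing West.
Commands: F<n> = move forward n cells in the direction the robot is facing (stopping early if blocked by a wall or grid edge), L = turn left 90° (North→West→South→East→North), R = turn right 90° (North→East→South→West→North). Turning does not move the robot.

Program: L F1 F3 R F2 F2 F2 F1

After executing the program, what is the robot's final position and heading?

Answer: Final position: (row=6, col=0), facing West

Derivation:
Start: (row=2, col=5), facing West
  L: turn left, now facing South
  F1: move forward 1, now at (row=3, col=5)
  F3: move forward 3, now at (row=6, col=5)
  R: turn right, now facing West
  F2: move forward 2, now at (row=6, col=3)
  F2: move forward 2, now at (row=6, col=1)
  F2: move forward 1/2 (blocked), now at (row=6, col=0)
  F1: move forward 0/1 (blocked), now at (row=6, col=0)
Final: (row=6, col=0), facing West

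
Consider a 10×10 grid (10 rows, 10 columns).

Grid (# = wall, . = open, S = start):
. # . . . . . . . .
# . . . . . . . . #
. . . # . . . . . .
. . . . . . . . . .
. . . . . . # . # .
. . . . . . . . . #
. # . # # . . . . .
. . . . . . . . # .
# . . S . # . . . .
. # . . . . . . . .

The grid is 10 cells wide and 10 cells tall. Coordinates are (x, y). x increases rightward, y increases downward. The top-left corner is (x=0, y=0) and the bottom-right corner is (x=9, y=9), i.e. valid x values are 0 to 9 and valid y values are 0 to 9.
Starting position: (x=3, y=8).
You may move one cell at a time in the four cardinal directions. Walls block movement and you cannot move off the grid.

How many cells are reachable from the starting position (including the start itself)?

BFS flood-fill from (x=3, y=8):
  Distance 0: (x=3, y=8)
  Distance 1: (x=3, y=7), (x=2, y=8), (x=4, y=8), (x=3, y=9)
  Distance 2: (x=2, y=7), (x=4, y=7), (x=1, y=8), (x=2, y=9), (x=4, y=9)
  Distance 3: (x=2, y=6), (x=1, y=7), (x=5, y=7), (x=5, y=9)
  Distance 4: (x=2, y=5), (x=5, y=6), (x=0, y=7), (x=6, y=7), (x=6, y=9)
  Distance 5: (x=2, y=4), (x=1, y=5), (x=3, y=5), (x=5, y=5), (x=0, y=6), (x=6, y=6), (x=7, y=7), (x=6, y=8), (x=7, y=9)
  Distance 6: (x=2, y=3), (x=1, y=4), (x=3, y=4), (x=5, y=4), (x=0, y=5), (x=4, y=5), (x=6, y=5), (x=7, y=6), (x=7, y=8), (x=8, y=9)
  Distance 7: (x=2, y=2), (x=1, y=3), (x=3, y=3), (x=5, y=3), (x=0, y=4), (x=4, y=4), (x=7, y=5), (x=8, y=6), (x=8, y=8), (x=9, y=9)
  Distance 8: (x=2, y=1), (x=1, y=2), (x=5, y=2), (x=0, y=3), (x=4, y=3), (x=6, y=3), (x=7, y=4), (x=8, y=5), (x=9, y=6), (x=9, y=8)
  Distance 9: (x=2, y=0), (x=1, y=1), (x=3, y=1), (x=5, y=1), (x=0, y=2), (x=4, y=2), (x=6, y=2), (x=7, y=3), (x=9, y=7)
  Distance 10: (x=3, y=0), (x=5, y=0), (x=4, y=1), (x=6, y=1), (x=7, y=2), (x=8, y=3)
  Distance 11: (x=4, y=0), (x=6, y=0), (x=7, y=1), (x=8, y=2), (x=9, y=3)
  Distance 12: (x=7, y=0), (x=8, y=1), (x=9, y=2), (x=9, y=4)
  Distance 13: (x=8, y=0)
  Distance 14: (x=9, y=0)
Total reachable: 84 (grid has 86 open cells total)

Answer: Reachable cells: 84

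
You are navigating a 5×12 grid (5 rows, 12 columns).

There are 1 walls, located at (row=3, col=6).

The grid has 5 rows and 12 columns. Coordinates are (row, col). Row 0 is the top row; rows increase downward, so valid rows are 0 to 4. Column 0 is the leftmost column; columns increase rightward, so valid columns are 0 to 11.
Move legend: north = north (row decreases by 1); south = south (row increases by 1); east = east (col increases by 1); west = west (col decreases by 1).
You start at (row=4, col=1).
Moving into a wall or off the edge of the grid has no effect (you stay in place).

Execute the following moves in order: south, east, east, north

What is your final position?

Answer: Final position: (row=3, col=3)

Derivation:
Start: (row=4, col=1)
  south (south): blocked, stay at (row=4, col=1)
  east (east): (row=4, col=1) -> (row=4, col=2)
  east (east): (row=4, col=2) -> (row=4, col=3)
  north (north): (row=4, col=3) -> (row=3, col=3)
Final: (row=3, col=3)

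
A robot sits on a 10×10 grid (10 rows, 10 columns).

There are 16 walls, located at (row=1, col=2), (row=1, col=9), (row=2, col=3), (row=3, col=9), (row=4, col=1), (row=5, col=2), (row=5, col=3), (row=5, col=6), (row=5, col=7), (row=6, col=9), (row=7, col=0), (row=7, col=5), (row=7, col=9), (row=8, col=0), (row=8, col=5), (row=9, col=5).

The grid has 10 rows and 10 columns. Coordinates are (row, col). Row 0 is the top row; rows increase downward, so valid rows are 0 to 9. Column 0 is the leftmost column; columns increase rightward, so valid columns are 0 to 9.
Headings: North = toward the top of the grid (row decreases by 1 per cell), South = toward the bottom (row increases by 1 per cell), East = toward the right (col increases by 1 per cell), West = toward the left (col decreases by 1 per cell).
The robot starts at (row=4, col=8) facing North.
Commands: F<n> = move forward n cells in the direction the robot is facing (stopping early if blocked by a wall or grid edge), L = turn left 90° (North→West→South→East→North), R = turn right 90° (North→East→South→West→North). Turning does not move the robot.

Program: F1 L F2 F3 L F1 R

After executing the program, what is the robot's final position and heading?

Answer: Final position: (row=4, col=3), facing West

Derivation:
Start: (row=4, col=8), facing North
  F1: move forward 1, now at (row=3, col=8)
  L: turn left, now facing West
  F2: move forward 2, now at (row=3, col=6)
  F3: move forward 3, now at (row=3, col=3)
  L: turn left, now facing South
  F1: move forward 1, now at (row=4, col=3)
  R: turn right, now facing West
Final: (row=4, col=3), facing West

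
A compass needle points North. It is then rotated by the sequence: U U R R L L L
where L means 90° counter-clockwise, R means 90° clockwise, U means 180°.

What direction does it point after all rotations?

Start: North
  U (U-turn (180°)) -> South
  U (U-turn (180°)) -> North
  R (right (90° clockwise)) -> East
  R (right (90° clockwise)) -> South
  L (left (90° counter-clockwise)) -> East
  L (left (90° counter-clockwise)) -> North
  L (left (90° counter-clockwise)) -> West
Final: West

Answer: Final heading: West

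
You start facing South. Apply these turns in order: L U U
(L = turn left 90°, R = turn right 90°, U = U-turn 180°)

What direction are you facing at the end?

Answer: Final heading: East

Derivation:
Start: South
  L (left (90° counter-clockwise)) -> East
  U (U-turn (180°)) -> West
  U (U-turn (180°)) -> East
Final: East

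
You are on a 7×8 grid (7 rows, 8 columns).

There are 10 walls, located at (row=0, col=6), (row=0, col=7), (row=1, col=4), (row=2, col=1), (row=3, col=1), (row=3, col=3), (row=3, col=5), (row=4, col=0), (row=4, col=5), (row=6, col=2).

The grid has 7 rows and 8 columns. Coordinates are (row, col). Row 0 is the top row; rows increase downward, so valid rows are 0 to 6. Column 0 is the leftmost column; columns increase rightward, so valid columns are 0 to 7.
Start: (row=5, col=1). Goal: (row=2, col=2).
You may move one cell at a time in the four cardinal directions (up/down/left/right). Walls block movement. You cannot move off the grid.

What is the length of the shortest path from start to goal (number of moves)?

BFS from (row=5, col=1) until reaching (row=2, col=2):
  Distance 0: (row=5, col=1)
  Distance 1: (row=4, col=1), (row=5, col=0), (row=5, col=2), (row=6, col=1)
  Distance 2: (row=4, col=2), (row=5, col=3), (row=6, col=0)
  Distance 3: (row=3, col=2), (row=4, col=3), (row=5, col=4), (row=6, col=3)
  Distance 4: (row=2, col=2), (row=4, col=4), (row=5, col=5), (row=6, col=4)  <- goal reached here
One shortest path (4 moves): (row=5, col=1) -> (row=5, col=2) -> (row=4, col=2) -> (row=3, col=2) -> (row=2, col=2)

Answer: Shortest path length: 4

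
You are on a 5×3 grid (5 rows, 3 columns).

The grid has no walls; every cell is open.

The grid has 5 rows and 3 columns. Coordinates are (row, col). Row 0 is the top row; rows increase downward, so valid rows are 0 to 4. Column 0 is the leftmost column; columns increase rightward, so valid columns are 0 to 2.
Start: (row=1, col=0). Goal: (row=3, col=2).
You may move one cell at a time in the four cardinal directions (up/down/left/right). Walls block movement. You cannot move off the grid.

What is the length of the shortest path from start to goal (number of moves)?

Answer: Shortest path length: 4

Derivation:
BFS from (row=1, col=0) until reaching (row=3, col=2):
  Distance 0: (row=1, col=0)
  Distance 1: (row=0, col=0), (row=1, col=1), (row=2, col=0)
  Distance 2: (row=0, col=1), (row=1, col=2), (row=2, col=1), (row=3, col=0)
  Distance 3: (row=0, col=2), (row=2, col=2), (row=3, col=1), (row=4, col=0)
  Distance 4: (row=3, col=2), (row=4, col=1)  <- goal reached here
One shortest path (4 moves): (row=1, col=0) -> (row=1, col=1) -> (row=1, col=2) -> (row=2, col=2) -> (row=3, col=2)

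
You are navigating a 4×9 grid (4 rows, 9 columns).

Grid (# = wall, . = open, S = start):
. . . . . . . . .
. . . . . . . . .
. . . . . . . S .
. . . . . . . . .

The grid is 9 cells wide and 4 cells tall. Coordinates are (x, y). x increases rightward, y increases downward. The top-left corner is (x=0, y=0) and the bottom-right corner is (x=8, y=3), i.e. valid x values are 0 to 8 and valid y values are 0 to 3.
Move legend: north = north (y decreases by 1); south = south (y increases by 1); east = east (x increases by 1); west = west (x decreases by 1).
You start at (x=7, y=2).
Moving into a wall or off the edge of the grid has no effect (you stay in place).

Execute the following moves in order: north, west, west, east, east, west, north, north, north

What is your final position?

Answer: Final position: (x=6, y=0)

Derivation:
Start: (x=7, y=2)
  north (north): (x=7, y=2) -> (x=7, y=1)
  west (west): (x=7, y=1) -> (x=6, y=1)
  west (west): (x=6, y=1) -> (x=5, y=1)
  east (east): (x=5, y=1) -> (x=6, y=1)
  east (east): (x=6, y=1) -> (x=7, y=1)
  west (west): (x=7, y=1) -> (x=6, y=1)
  north (north): (x=6, y=1) -> (x=6, y=0)
  north (north): blocked, stay at (x=6, y=0)
  north (north): blocked, stay at (x=6, y=0)
Final: (x=6, y=0)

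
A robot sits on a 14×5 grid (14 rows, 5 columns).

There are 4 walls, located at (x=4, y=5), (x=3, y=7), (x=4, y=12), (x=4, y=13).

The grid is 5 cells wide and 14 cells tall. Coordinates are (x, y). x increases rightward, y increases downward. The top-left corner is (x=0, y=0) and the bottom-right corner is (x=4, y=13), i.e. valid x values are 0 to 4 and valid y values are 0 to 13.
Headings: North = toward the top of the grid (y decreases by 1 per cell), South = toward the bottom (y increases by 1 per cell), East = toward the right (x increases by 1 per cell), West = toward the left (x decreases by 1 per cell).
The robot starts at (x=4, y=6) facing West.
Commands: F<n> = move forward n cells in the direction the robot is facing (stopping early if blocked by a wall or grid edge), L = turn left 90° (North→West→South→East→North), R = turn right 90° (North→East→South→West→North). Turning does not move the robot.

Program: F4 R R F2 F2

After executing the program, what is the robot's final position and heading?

Start: (x=4, y=6), facing West
  F4: move forward 4, now at (x=0, y=6)
  R: turn right, now facing North
  R: turn right, now facing East
  F2: move forward 2, now at (x=2, y=6)
  F2: move forward 2, now at (x=4, y=6)
Final: (x=4, y=6), facing East

Answer: Final position: (x=4, y=6), facing East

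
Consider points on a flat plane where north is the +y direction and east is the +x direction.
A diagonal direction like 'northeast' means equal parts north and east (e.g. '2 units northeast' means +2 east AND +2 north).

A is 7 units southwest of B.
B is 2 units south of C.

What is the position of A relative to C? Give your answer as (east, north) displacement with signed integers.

Place C at the origin (east=0, north=0).
  B is 2 units south of C: delta (east=+0, north=-2); B at (east=0, north=-2).
  A is 7 units southwest of B: delta (east=-7, north=-7); A at (east=-7, north=-9).
Therefore A relative to C: (east=-7, north=-9).

Answer: A is at (east=-7, north=-9) relative to C.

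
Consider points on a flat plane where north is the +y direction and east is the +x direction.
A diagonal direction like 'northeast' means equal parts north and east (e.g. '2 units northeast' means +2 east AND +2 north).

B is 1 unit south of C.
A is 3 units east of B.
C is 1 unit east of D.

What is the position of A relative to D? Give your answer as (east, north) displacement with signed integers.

Place D at the origin (east=0, north=0).
  C is 1 unit east of D: delta (east=+1, north=+0); C at (east=1, north=0).
  B is 1 unit south of C: delta (east=+0, north=-1); B at (east=1, north=-1).
  A is 3 units east of B: delta (east=+3, north=+0); A at (east=4, north=-1).
Therefore A relative to D: (east=4, north=-1).

Answer: A is at (east=4, north=-1) relative to D.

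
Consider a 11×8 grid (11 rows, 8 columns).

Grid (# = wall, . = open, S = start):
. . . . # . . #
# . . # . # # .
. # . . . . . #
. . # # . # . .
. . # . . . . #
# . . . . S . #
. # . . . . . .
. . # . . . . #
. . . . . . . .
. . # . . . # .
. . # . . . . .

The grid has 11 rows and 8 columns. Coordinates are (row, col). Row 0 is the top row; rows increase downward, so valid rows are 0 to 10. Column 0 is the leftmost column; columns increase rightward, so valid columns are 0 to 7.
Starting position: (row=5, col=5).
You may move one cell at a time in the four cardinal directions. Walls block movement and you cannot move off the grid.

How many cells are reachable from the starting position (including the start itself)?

Answer: Reachable cells: 64

Derivation:
BFS flood-fill from (row=5, col=5):
  Distance 0: (row=5, col=5)
  Distance 1: (row=4, col=5), (row=5, col=4), (row=5, col=6), (row=6, col=5)
  Distance 2: (row=4, col=4), (row=4, col=6), (row=5, col=3), (row=6, col=4), (row=6, col=6), (row=7, col=5)
  Distance 3: (row=3, col=4), (row=3, col=6), (row=4, col=3), (row=5, col=2), (row=6, col=3), (row=6, col=7), (row=7, col=4), (row=7, col=6), (row=8, col=5)
  Distance 4: (row=2, col=4), (row=2, col=6), (row=3, col=7), (row=5, col=1), (row=6, col=2), (row=7, col=3), (row=8, col=4), (row=8, col=6), (row=9, col=5)
  Distance 5: (row=1, col=4), (row=2, col=3), (row=2, col=5), (row=4, col=1), (row=8, col=3), (row=8, col=7), (row=9, col=4), (row=10, col=5)
  Distance 6: (row=2, col=2), (row=3, col=1), (row=4, col=0), (row=8, col=2), (row=9, col=3), (row=9, col=7), (row=10, col=4), (row=10, col=6)
  Distance 7: (row=1, col=2), (row=3, col=0), (row=8, col=1), (row=10, col=3), (row=10, col=7)
  Distance 8: (row=0, col=2), (row=1, col=1), (row=2, col=0), (row=7, col=1), (row=8, col=0), (row=9, col=1)
  Distance 9: (row=0, col=1), (row=0, col=3), (row=7, col=0), (row=9, col=0), (row=10, col=1)
  Distance 10: (row=0, col=0), (row=6, col=0), (row=10, col=0)
Total reachable: 64 (grid has 67 open cells total)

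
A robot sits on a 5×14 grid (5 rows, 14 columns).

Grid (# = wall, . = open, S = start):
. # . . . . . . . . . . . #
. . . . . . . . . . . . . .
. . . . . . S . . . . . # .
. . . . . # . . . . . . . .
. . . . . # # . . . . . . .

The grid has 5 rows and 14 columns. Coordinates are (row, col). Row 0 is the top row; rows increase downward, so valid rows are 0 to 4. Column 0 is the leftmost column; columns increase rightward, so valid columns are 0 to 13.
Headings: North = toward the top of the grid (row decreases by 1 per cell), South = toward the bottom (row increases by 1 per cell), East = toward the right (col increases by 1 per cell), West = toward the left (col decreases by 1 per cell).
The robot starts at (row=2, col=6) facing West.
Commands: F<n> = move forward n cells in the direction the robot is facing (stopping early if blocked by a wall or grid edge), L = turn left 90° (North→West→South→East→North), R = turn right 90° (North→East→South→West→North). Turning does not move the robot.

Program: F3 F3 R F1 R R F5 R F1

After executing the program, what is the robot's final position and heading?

Answer: Final position: (row=4, col=0), facing West

Derivation:
Start: (row=2, col=6), facing West
  F3: move forward 3, now at (row=2, col=3)
  F3: move forward 3, now at (row=2, col=0)
  R: turn right, now facing North
  F1: move forward 1, now at (row=1, col=0)
  R: turn right, now facing East
  R: turn right, now facing South
  F5: move forward 3/5 (blocked), now at (row=4, col=0)
  R: turn right, now facing West
  F1: move forward 0/1 (blocked), now at (row=4, col=0)
Final: (row=4, col=0), facing West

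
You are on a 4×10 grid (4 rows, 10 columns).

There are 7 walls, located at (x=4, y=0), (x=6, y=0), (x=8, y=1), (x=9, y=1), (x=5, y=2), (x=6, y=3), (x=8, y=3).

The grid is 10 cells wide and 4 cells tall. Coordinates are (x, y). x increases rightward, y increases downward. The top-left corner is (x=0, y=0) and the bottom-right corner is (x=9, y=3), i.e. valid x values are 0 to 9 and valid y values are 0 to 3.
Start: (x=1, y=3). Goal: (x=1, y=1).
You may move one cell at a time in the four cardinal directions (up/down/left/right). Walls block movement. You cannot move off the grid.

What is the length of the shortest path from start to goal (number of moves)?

Answer: Shortest path length: 2

Derivation:
BFS from (x=1, y=3) until reaching (x=1, y=1):
  Distance 0: (x=1, y=3)
  Distance 1: (x=1, y=2), (x=0, y=3), (x=2, y=3)
  Distance 2: (x=1, y=1), (x=0, y=2), (x=2, y=2), (x=3, y=3)  <- goal reached here
One shortest path (2 moves): (x=1, y=3) -> (x=1, y=2) -> (x=1, y=1)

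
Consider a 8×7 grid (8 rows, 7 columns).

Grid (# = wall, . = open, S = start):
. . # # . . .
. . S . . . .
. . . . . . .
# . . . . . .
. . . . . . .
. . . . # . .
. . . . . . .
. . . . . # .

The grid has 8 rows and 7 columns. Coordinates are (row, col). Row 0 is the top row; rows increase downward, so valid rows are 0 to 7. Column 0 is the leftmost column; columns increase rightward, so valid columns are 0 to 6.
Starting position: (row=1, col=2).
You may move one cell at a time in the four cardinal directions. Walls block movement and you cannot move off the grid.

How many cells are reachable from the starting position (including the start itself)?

Answer: Reachable cells: 51

Derivation:
BFS flood-fill from (row=1, col=2):
  Distance 0: (row=1, col=2)
  Distance 1: (row=1, col=1), (row=1, col=3), (row=2, col=2)
  Distance 2: (row=0, col=1), (row=1, col=0), (row=1, col=4), (row=2, col=1), (row=2, col=3), (row=3, col=2)
  Distance 3: (row=0, col=0), (row=0, col=4), (row=1, col=5), (row=2, col=0), (row=2, col=4), (row=3, col=1), (row=3, col=3), (row=4, col=2)
  Distance 4: (row=0, col=5), (row=1, col=6), (row=2, col=5), (row=3, col=4), (row=4, col=1), (row=4, col=3), (row=5, col=2)
  Distance 5: (row=0, col=6), (row=2, col=6), (row=3, col=5), (row=4, col=0), (row=4, col=4), (row=5, col=1), (row=5, col=3), (row=6, col=2)
  Distance 6: (row=3, col=6), (row=4, col=5), (row=5, col=0), (row=6, col=1), (row=6, col=3), (row=7, col=2)
  Distance 7: (row=4, col=6), (row=5, col=5), (row=6, col=0), (row=6, col=4), (row=7, col=1), (row=7, col=3)
  Distance 8: (row=5, col=6), (row=6, col=5), (row=7, col=0), (row=7, col=4)
  Distance 9: (row=6, col=6)
  Distance 10: (row=7, col=6)
Total reachable: 51 (grid has 51 open cells total)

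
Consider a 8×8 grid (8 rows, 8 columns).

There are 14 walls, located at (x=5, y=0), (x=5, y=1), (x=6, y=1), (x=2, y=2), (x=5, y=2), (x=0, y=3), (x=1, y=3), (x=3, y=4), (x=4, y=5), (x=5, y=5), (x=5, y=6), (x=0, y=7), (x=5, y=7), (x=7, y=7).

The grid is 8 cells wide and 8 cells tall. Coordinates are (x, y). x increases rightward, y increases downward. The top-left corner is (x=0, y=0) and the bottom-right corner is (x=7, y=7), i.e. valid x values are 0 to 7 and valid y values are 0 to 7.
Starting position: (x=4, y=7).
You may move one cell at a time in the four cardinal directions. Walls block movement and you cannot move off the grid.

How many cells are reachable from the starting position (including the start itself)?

BFS flood-fill from (x=4, y=7):
  Distance 0: (x=4, y=7)
  Distance 1: (x=4, y=6), (x=3, y=7)
  Distance 2: (x=3, y=6), (x=2, y=7)
  Distance 3: (x=3, y=5), (x=2, y=6), (x=1, y=7)
  Distance 4: (x=2, y=5), (x=1, y=6)
  Distance 5: (x=2, y=4), (x=1, y=5), (x=0, y=6)
  Distance 6: (x=2, y=3), (x=1, y=4), (x=0, y=5)
  Distance 7: (x=3, y=3), (x=0, y=4)
  Distance 8: (x=3, y=2), (x=4, y=3)
  Distance 9: (x=3, y=1), (x=4, y=2), (x=5, y=3), (x=4, y=4)
  Distance 10: (x=3, y=0), (x=2, y=1), (x=4, y=1), (x=6, y=3), (x=5, y=4)
  Distance 11: (x=2, y=0), (x=4, y=0), (x=1, y=1), (x=6, y=2), (x=7, y=3), (x=6, y=4)
  Distance 12: (x=1, y=0), (x=0, y=1), (x=1, y=2), (x=7, y=2), (x=7, y=4), (x=6, y=5)
  Distance 13: (x=0, y=0), (x=7, y=1), (x=0, y=2), (x=7, y=5), (x=6, y=6)
  Distance 14: (x=7, y=0), (x=7, y=6), (x=6, y=7)
  Distance 15: (x=6, y=0)
Total reachable: 50 (grid has 50 open cells total)

Answer: Reachable cells: 50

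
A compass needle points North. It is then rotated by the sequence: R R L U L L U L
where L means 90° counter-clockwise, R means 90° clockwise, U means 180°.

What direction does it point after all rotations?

Answer: Final heading: South

Derivation:
Start: North
  R (right (90° clockwise)) -> East
  R (right (90° clockwise)) -> South
  L (left (90° counter-clockwise)) -> East
  U (U-turn (180°)) -> West
  L (left (90° counter-clockwise)) -> South
  L (left (90° counter-clockwise)) -> East
  U (U-turn (180°)) -> West
  L (left (90° counter-clockwise)) -> South
Final: South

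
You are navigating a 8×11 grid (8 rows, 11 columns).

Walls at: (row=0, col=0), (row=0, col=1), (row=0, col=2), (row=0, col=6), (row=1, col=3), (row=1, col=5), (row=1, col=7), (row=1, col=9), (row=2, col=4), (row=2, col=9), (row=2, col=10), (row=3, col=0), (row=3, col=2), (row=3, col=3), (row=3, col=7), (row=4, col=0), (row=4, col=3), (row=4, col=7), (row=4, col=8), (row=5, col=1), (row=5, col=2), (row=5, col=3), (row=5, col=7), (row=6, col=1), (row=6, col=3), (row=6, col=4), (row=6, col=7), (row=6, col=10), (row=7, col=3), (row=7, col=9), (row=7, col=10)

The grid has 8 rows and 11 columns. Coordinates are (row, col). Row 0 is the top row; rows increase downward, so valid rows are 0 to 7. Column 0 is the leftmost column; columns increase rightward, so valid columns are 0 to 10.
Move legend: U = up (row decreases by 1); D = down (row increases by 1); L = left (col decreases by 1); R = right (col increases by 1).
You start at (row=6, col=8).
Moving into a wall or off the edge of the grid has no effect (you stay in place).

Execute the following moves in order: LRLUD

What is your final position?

Start: (row=6, col=8)
  L (left): blocked, stay at (row=6, col=8)
  R (right): (row=6, col=8) -> (row=6, col=9)
  L (left): (row=6, col=9) -> (row=6, col=8)
  U (up): (row=6, col=8) -> (row=5, col=8)
  D (down): (row=5, col=8) -> (row=6, col=8)
Final: (row=6, col=8)

Answer: Final position: (row=6, col=8)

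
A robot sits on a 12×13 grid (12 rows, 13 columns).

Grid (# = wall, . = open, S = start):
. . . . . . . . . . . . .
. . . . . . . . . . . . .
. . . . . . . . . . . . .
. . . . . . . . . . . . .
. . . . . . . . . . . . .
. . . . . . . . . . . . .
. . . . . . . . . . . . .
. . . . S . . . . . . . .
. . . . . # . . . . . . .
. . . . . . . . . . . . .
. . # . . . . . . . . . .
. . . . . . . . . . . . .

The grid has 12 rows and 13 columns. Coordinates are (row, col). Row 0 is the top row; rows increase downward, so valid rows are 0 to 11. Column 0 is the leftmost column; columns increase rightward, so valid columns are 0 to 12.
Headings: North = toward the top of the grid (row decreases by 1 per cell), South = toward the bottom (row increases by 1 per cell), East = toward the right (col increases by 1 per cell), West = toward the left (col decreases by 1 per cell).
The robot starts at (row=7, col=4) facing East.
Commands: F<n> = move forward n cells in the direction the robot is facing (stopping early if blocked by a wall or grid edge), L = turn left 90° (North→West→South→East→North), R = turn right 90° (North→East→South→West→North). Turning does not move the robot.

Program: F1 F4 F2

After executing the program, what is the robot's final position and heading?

Answer: Final position: (row=7, col=11), facing East

Derivation:
Start: (row=7, col=4), facing East
  F1: move forward 1, now at (row=7, col=5)
  F4: move forward 4, now at (row=7, col=9)
  F2: move forward 2, now at (row=7, col=11)
Final: (row=7, col=11), facing East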